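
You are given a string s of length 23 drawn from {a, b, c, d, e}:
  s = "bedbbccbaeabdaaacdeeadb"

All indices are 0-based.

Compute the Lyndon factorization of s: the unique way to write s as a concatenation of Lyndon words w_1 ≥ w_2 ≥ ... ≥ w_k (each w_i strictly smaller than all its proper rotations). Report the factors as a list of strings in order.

["bed", "bbcc", "b", "ae", "abd", "aaacdeeadb"]

emit factor 1: 'bed' (i=0, period=3)
emit factor 2: 'bbcc' (i=3, period=4)
emit factor 3: 'b' (i=7, period=1)
emit factor 4: 'ae' (i=8, period=2)
emit factor 5: 'abd' (i=10, period=3)
emit factor 6: 'aaacdeeadb' (i=13, period=10)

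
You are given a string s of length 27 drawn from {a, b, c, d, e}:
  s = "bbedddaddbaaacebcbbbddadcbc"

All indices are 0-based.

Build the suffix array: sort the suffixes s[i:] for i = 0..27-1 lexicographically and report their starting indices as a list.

[10, 11, 12, 22, 6, 9, 17, 18, 0, 25, 15, 19, 1, 26, 16, 24, 13, 21, 5, 8, 23, 20, 4, 7, 3, 14, 2]

sorted suffixes:
  #0 SA[0]=10  'aaacebcbbbddadcbc'
  #1 SA[1]=11  'aacebcbbbddadcbc'
  #2 SA[2]=12  'acebcbbbddadcbc'
  #3 SA[3]=22  'adcbc'
  #4 SA[4]=6  'addbaaacebcbbbddadcbc'
  #5 SA[5]=9  'baaacebcbbbddadcbc'
  #6 SA[6]=17  'bbbddadcbc'
  #7 SA[7]=18  'bbddadcbc'
  #8 SA[8]=0  'bbedddaddbaaacebcbbbddadcbc'
  #9 SA[9]=25  'bc'
  #10 SA[10]=15  'bcbbbddadcbc'
  #11 SA[11]=19  'bddadcbc'
  #12 SA[12]=1  'bedddaddbaaacebcbbbddadcbc'
  #13 SA[13]=26  'c'
  #14 SA[14]=16  'cbbbddadcbc'
  #15 SA[15]=24  'cbc'
  #16 SA[16]=13  'cebcbbbddadcbc'
  #17 SA[17]=21  'dadcbc'
  #18 SA[18]=5  'daddbaaacebcbbbddadcbc'
  #19 SA[19]=8  'dbaaacebcbbbddadcbc'
  #20 SA[20]=23  'dcbc'
  #21 SA[21]=20  'ddadcbc'
  #22 SA[22]=4  'ddaddbaaacebcbbbddadcbc'
  #23 SA[23]=7  'ddbaaacebcbbbddadcbc'
  #24 SA[24]=3  'dddaddbaaacebcbbbddadcbc'
  #25 SA[25]=14  'ebcbbbddadcbc'
  #26 SA[26]=2  'edddaddbaaacebcbbbddadcbc'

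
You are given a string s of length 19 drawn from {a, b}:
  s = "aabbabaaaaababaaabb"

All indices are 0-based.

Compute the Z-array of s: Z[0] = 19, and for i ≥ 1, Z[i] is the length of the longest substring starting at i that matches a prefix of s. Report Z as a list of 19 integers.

[19, 1, 0, 0, 1, 0, 2, 2, 2, 3, 1, 0, 1, 0, 2, 4, 1, 0, 0]

Z[0]=19
i=1: fresh scan; Z[1]=1 scan→box=[1,2)
i=2: fresh scan; Z[2]=0
i=3: fresh scan; Z[3]=0
i=4: fresh scan; Z[4]=1 scan→box=[4,5)
i=5: fresh scan; Z[5]=0
i=6: fresh scan; Z[6]=2 scan→box=[6,8)
i=7: min(r-i=1, Z[1]=1)=1; Z[7]=2 scan→box=[7,9)
i=8: min(r-i=1, Z[1]=1)=1; Z[8]=2 scan→box=[8,10)
i=9: min(r-i=1, Z[1]=1)=1; Z[9]=3 scan→box=[9,12)
i=10: min(r-i=2, Z[1]=1)=1; Z[10]=1
i=11: min(r-i=1, Z[2]=0)=0; Z[11]=0
i=12: fresh scan; Z[12]=1 scan→box=[12,13)
i=13: fresh scan; Z[13]=0
i=14: fresh scan; Z[14]=2 scan→box=[14,16)
i=15: min(r-i=1, Z[1]=1)=1; Z[15]=4 scan→box=[15,19)
i=16: min(r-i=3, Z[1]=1)=1; Z[16]=1
i=17: min(r-i=2, Z[2]=0)=0; Z[17]=0
i=18: min(r-i=1, Z[3]=0)=0; Z[18]=0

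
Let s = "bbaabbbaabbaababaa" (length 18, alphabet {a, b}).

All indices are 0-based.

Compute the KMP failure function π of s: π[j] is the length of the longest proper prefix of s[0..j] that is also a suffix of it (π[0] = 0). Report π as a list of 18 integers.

[0, 1, 0, 0, 1, 2, 2, 3, 4, 5, 6, 3, 4, 5, 0, 1, 0, 0]

π[0] = 0
j=1 s[j]='b': π[1]=1 (border 'b')
j=2 s[j]='a': k: 1→0; π[2]=0 (border '')
j=3 s[j]='a': π[3]=0 (border '')
j=4 s[j]='b': π[4]=1 (border 'b')
j=5 s[j]='b': π[5]=2 (border 'bb')
j=6 s[j]='b': k: 2→1; π[6]=2 (border 'bb')
j=7 s[j]='a': π[7]=3 (border 'bba')
j=8 s[j]='a': π[8]=4 (border 'bbaa')
j=9 s[j]='b': π[9]=5 (border 'bbaab')
j=10 s[j]='b': π[10]=6 (border 'bbaabb')
j=11 s[j]='a': k: 6→2; π[11]=3 (border 'bba')
j=12 s[j]='a': π[12]=4 (border 'bbaa')
j=13 s[j]='b': π[13]=5 (border 'bbaab')
j=14 s[j]='a': k: 5→1→0; π[14]=0 (border '')
j=15 s[j]='b': π[15]=1 (border 'b')
j=16 s[j]='a': k: 1→0; π[16]=0 (border '')
j=17 s[j]='a': π[17]=0 (border '')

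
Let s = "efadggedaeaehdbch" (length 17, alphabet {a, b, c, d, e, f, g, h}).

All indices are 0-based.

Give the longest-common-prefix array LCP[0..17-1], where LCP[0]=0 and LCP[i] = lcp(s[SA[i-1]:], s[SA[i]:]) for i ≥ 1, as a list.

[0, 1, 2, 0, 0, 0, 1, 1, 0, 1, 1, 1, 0, 0, 1, 0, 1]

rank→(start, suffix):
  0 → (2, 'adggedaeaehdbch')
  1 → (8, 'aeaehdbch')
  2 → (10, 'aehdbch')
  3 → (14, 'bch')
  4 → (15, 'ch')
  5 → (7, 'daeaehdbch')
  6 → (13, 'dbch')
  7 → (3, 'dggedaeaehdbch')
  8 → (9, 'eaehdbch')
  9 → (6, 'edaeaehdbch')
  10 → (0, 'efadggedaeaehdbch')
  11 → (11, 'ehdbch')
  12 → (1, 'fadggedaeaehdbch')
  13 → (5, 'gedaeaehdbch')
  14 → (4, 'ggedaeaehdbch')
  15 → (16, 'h')
  16 → (12, 'hdbch')

SA = [2, 8, 10, 14, 15, 7, 13, 3, 9, 6, 0, 11, 1, 5, 4, 16, 12]
i: (SA[i-1],SA[i]) lcp shared
  1: (2,8) 1 'a'
  2: (8,10) 2 'ae'
  3: (10,14) 0 ''
  4: (14,15) 0 ''
  5: (15,7) 0 ''
  6: (7,13) 1 'd'
  7: (13,3) 1 'd'
  8: (3,9) 0 ''
  9: (9,6) 1 'e'
  10: (6,0) 1 'e'
  11: (0,11) 1 'e'
  12: (11,1) 0 ''
  13: (1,5) 0 ''
  14: (5,4) 1 'g'
  15: (4,16) 0 ''
  16: (16,12) 1 'h'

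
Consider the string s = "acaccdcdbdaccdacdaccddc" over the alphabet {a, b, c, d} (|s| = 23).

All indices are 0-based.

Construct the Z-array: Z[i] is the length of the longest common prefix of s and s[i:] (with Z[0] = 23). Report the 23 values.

Z[0]=23
i=1: outside box; Z[1]=0
i=2: outside box; Z[2]=2 scan→box=[2,4)
i=3: min(r-i=1, Z[1]=0)=0; Z[3]=0
i=4: outside box; Z[4]=0
i=5: outside box; Z[5]=0
i=6: outside box; Z[6]=0
i=7: outside box; Z[7]=0
i=8: outside box; Z[8]=0
i=9: outside box; Z[9]=0
i=10: outside box; Z[10]=2 scan→box=[10,12)
i=11: min(r-i=1, Z[1]=0)=0; Z[11]=0
i=12: outside box; Z[12]=0
i=13: outside box; Z[13]=0
i=14: outside box; Z[14]=2 scan→box=[14,16)
i=15: min(r-i=1, Z[1]=0)=0; Z[15]=0
i=16: outside box; Z[16]=0
i=17: outside box; Z[17]=2 scan→box=[17,19)
i=18: min(r-i=1, Z[1]=0)=0; Z[18]=0
i=19: outside box; Z[19]=0
i=20: outside box; Z[20]=0
i=21: outside box; Z[21]=0
i=22: outside box; Z[22]=0

[23, 0, 2, 0, 0, 0, 0, 0, 0, 0, 2, 0, 0, 0, 2, 0, 0, 2, 0, 0, 0, 0, 0]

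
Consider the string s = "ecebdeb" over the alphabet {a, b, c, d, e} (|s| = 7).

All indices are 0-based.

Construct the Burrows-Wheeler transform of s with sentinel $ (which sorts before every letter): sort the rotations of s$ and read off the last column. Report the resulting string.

beeebdc$

rank  rotation  last
    0  $ecebdeb  b
    1  b$ecebde  e
    2  bdeb$ece  e
    3  cebdeb$e  e
    4  deb$eceb  b
    5  eb$ecebd  d
    6  ebdeb$ec  c
    7  ecebdeb$  $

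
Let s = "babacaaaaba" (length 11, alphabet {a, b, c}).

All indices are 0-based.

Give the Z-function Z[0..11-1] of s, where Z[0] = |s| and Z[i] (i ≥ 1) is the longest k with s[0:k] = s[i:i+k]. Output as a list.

[11, 0, 2, 0, 0, 0, 0, 0, 0, 2, 0]

Z[0]=11
i=1: i≥r, start 0; Z[1]=0
i=2: i≥r, start 0; Z[2]=2 scan→box=[2,4)
i=3: min(r-i=1, Z[1]=0)=0; Z[3]=0
i=4: i≥r, start 0; Z[4]=0
i=5: i≥r, start 0; Z[5]=0
i=6: i≥r, start 0; Z[6]=0
i=7: i≥r, start 0; Z[7]=0
i=8: i≥r, start 0; Z[8]=0
i=9: i≥r, start 0; Z[9]=2 scan→box=[9,11)
i=10: min(r-i=1, Z[1]=0)=0; Z[10]=0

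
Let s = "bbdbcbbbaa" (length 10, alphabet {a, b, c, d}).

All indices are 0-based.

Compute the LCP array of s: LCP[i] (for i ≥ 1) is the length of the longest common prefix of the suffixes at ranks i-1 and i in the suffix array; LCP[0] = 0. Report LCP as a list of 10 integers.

rank→(start, suffix):
  0 → (9, 'a')
  1 → (8, 'aa')
  2 → (7, 'baa')
  3 → (6, 'bbaa')
  4 → (5, 'bbbaa')
  5 → (0, 'bbdbcbbbaa')
  6 → (3, 'bcbbbaa')
  7 → (1, 'bdbcbbbaa')
  8 → (4, 'cbbbaa')
  9 → (2, 'dbcbbbaa')

SA = [9, 8, 7, 6, 5, 0, 3, 1, 4, 2]
[i] adj suffixes → lcp
  [1] 9/8 → 1 ('a')
  [2] 8/7 → 0 ('')
  [3] 7/6 → 1 ('b')
  [4] 6/5 → 2 ('bb')
  [5] 5/0 → 2 ('bb')
  [6] 0/3 → 1 ('b')
  [7] 3/1 → 1 ('b')
  [8] 1/4 → 0 ('')
  [9] 4/2 → 0 ('')

[0, 1, 0, 1, 2, 2, 1, 1, 0, 0]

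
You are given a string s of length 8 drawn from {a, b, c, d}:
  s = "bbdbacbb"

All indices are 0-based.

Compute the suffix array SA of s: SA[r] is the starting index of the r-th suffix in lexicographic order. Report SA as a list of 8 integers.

sorted suffixes:
  #0 SA[0]=4  'acbb'
  #1 SA[1]=7  'b'
  #2 SA[2]=3  'bacbb'
  #3 SA[3]=6  'bb'
  #4 SA[4]=0  'bbdbacbb'
  #5 SA[5]=1  'bdbacbb'
  #6 SA[6]=5  'cbb'
  #7 SA[7]=2  'dbacbb'

[4, 7, 3, 6, 0, 1, 5, 2]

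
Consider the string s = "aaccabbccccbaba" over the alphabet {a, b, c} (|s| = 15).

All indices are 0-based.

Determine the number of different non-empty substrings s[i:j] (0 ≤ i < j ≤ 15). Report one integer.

rank→(start, suffix):
  0 → (14, 'a')
  1 → (0, 'aaccabbccccbaba')
  2 → (12, 'aba')
  3 → (4, 'abbccccbaba')
  4 → (1, 'accabbccccbaba')
  5 → (13, 'ba')
  6 → (11, 'baba')
  7 → (5, 'bbccccbaba')
  8 → (6, 'bccccbaba')
  9 → (3, 'cabbccccbaba')
  10 → (10, 'cbaba')
  11 → (2, 'ccabbccccbaba')
  12 → (9, 'ccbaba')
  13 → (8, 'cccbaba')
  14 → (7, 'ccccbaba')

SA = [14, 0, 12, 4, 1, 13, 11, 5, 6, 3, 10, 2, 9, 8, 7]
[i] adj suffixes → lcp
  [1] 14/0 → 1 ('a')
  [2] 0/12 → 1 ('a')
  [3] 12/4 → 2 ('ab')
  [4] 4/1 → 1 ('a')
  [5] 1/13 → 0 ('')
  [6] 13/11 → 2 ('ba')
  [7] 11/5 → 1 ('b')
  [8] 5/6 → 1 ('b')
  [9] 6/3 → 0 ('')
  [10] 3/10 → 1 ('c')
  [11] 10/2 → 1 ('c')
  [12] 2/9 → 2 ('cc')
  [13] 9/8 → 2 ('cc')
  [14] 8/7 → 3 ('ccc')

n(n+1)/2 = 15·16/2 = 120
Σ LCP = 0 + 1 + 1 + 2 + 1 + 0 + 2 + 1 + 1 + 0 + 1 + 1 + 2 + 2 + 3 = 18
distinct = 120 − 18 = 102

102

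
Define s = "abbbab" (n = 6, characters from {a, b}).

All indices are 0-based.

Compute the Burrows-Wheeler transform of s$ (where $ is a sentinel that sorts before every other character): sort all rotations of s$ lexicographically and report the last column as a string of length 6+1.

bb$abba

rank  rotation last
    0  $abbbab  b
    1  ab$abbb  b
    2  abbbab$  $
    3  b$abbba  a
    4  bab$abb  b
    5  bbab$ab  b
    6  bbbab$a  a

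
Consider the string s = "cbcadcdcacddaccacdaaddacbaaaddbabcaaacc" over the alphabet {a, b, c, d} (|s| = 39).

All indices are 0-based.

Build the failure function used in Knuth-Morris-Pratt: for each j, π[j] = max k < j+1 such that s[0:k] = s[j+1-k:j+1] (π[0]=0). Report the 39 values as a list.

π[0] = 0
j=1 s[j]='b': π[1]=0 (border '')
j=2 s[j]='c': π[2]=1 (border 'c')
j=3 s[j]='a': k: 1→0; π[3]=0 (border '')
j=4 s[j]='d': π[4]=0 (border '')
j=5 s[j]='c': π[5]=1 (border 'c')
j=6 s[j]='d': k: 1→0; π[6]=0 (border '')
j=7 s[j]='c': π[7]=1 (border 'c')
j=8 s[j]='a': k: 1→0; π[8]=0 (border '')
j=9 s[j]='c': π[9]=1 (border 'c')
j=10 s[j]='d': k: 1→0; π[10]=0 (border '')
j=11 s[j]='d': π[11]=0 (border '')
j=12 s[j]='a': π[12]=0 (border '')
j=13 s[j]='c': π[13]=1 (border 'c')
j=14 s[j]='c': k: 1→0; π[14]=1 (border 'c')
j=15 s[j]='a': k: 1→0; π[15]=0 (border '')
j=16 s[j]='c': π[16]=1 (border 'c')
j=17 s[j]='d': k: 1→0; π[17]=0 (border '')
j=18 s[j]='a': π[18]=0 (border '')
j=19 s[j]='a': π[19]=0 (border '')
j=20 s[j]='d': π[20]=0 (border '')
j=21 s[j]='d': π[21]=0 (border '')
j=22 s[j]='a': π[22]=0 (border '')
j=23 s[j]='c': π[23]=1 (border 'c')
j=24 s[j]='b': π[24]=2 (border 'cb')
j=25 s[j]='a': k: 2→0; π[25]=0 (border '')
j=26 s[j]='a': π[26]=0 (border '')
j=27 s[j]='a': π[27]=0 (border '')
j=28 s[j]='d': π[28]=0 (border '')
j=29 s[j]='d': π[29]=0 (border '')
j=30 s[j]='b': π[30]=0 (border '')
j=31 s[j]='a': π[31]=0 (border '')
j=32 s[j]='b': π[32]=0 (border '')
j=33 s[j]='c': π[33]=1 (border 'c')
j=34 s[j]='a': k: 1→0; π[34]=0 (border '')
j=35 s[j]='a': π[35]=0 (border '')
j=36 s[j]='a': π[36]=0 (border '')
j=37 s[j]='c': π[37]=1 (border 'c')
j=38 s[j]='c': k: 1→0; π[38]=1 (border 'c')

[0, 0, 1, 0, 0, 1, 0, 1, 0, 1, 0, 0, 0, 1, 1, 0, 1, 0, 0, 0, 0, 0, 0, 1, 2, 0, 0, 0, 0, 0, 0, 0, 0, 1, 0, 0, 0, 1, 1]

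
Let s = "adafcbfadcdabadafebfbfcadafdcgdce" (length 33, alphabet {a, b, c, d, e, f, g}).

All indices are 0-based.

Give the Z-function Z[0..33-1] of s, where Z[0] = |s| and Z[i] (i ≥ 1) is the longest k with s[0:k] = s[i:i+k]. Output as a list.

[33, 0, 1, 0, 0, 0, 0, 2, 0, 0, 0, 1, 0, 4, 0, 1, 0, 0, 0, 0, 0, 0, 0, 4, 0, 1, 0, 0, 0, 0, 0, 0, 0]

Z[0]=33
i=1: i≥r, start 0; Z[1]=0
i=2: i≥r, start 0; Z[2]=1 scan→box=[2,3)
i=3: i≥r, start 0; Z[3]=0
i=4: i≥r, start 0; Z[4]=0
i=5: i≥r, start 0; Z[5]=0
i=6: i≥r, start 0; Z[6]=0
i=7: i≥r, start 0; Z[7]=2 scan→box=[7,9)
i=8: min(r-i=1, Z[1]=0)=0; Z[8]=0
i=9: i≥r, start 0; Z[9]=0
i=10: i≥r, start 0; Z[10]=0
i=11: i≥r, start 0; Z[11]=1 scan→box=[11,12)
i=12: i≥r, start 0; Z[12]=0
i=13: i≥r, start 0; Z[13]=4 scan→box=[13,17)
i=14: min(r-i=3, Z[1]=0)=0; Z[14]=0
i=15: min(r-i=2, Z[2]=1)=1; Z[15]=1
i=16: min(r-i=1, Z[3]=0)=0; Z[16]=0
i=17: i≥r, start 0; Z[17]=0
i=18: i≥r, start 0; Z[18]=0
i=19: i≥r, start 0; Z[19]=0
i=20: i≥r, start 0; Z[20]=0
i=21: i≥r, start 0; Z[21]=0
i=22: i≥r, start 0; Z[22]=0
i=23: i≥r, start 0; Z[23]=4 scan→box=[23,27)
i=24: min(r-i=3, Z[1]=0)=0; Z[24]=0
i=25: min(r-i=2, Z[2]=1)=1; Z[25]=1
i=26: min(r-i=1, Z[3]=0)=0; Z[26]=0
i=27: i≥r, start 0; Z[27]=0
i=28: i≥r, start 0; Z[28]=0
i=29: i≥r, start 0; Z[29]=0
i=30: i≥r, start 0; Z[30]=0
i=31: i≥r, start 0; Z[31]=0
i=32: i≥r, start 0; Z[32]=0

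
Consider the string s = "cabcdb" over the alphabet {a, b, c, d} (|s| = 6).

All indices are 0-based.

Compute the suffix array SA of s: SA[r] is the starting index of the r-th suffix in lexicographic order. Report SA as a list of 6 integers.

[1, 5, 2, 0, 3, 4]

rank | idx | suffix
   0 |   1 | abcdb
   1 |   5 | b
   2 |   2 | bcdb
   3 |   0 | cabcdb
   4 |   3 | cdb
   5 |   4 | db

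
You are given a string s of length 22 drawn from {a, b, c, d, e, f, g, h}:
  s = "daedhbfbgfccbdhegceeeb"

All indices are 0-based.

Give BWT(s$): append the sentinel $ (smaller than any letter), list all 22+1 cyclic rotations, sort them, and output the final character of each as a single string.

bdechfcfg$ebeaechbgebdd

rank  rotation                 last
    0  $daedhbfbgfccbdhegceeeb  b
    1  aedhbfbgfccbdhegceeeb$d  d
    2  b$daedhbfbgfccbdhegceee  e
    3  bdhegceeeb$daedhbfbgfcc  c
    4  bfbgfccbdhegceeeb$daedh  h
    5  bgfccbdhegceeeb$daedhbf  f
    6  cbdhegceeeb$daedhbfbgfc  c
    7  ccbdhegceeeb$daedhbfbgf  f
    8  ceeeb$daedhbfbgfccbdheg  g
    9  daedhbfbgfccbdhegceeeb$  $
   10  dhbfbgfccbdhegceeeb$dae  e
   11  dhegceeeb$daedhbfbgfccb  b
   12  eb$daedhbfbgfccbdhegcee  e
   13  edhbfbgfccbdhegceeeb$da  a
   14  eeb$daedhbfbgfccbdhegce  e
   15  eeeb$daedhbfbgfccbdhegc  c
   16  egceeeb$daedhbfbgfccbdh  h
   17  fbgfccbdhegceeeb$daedhb  b
   18  fccbdhegceeeb$daedhbfbg  g
   19  gceeeb$daedhbfbgfccbdhe  e
   20  gfccbdhegceeeb$daedhbfb  b
   21  hbfbgfccbdhegceeeb$daed  d
   22  hegceeeb$daedhbfbgfccbd  d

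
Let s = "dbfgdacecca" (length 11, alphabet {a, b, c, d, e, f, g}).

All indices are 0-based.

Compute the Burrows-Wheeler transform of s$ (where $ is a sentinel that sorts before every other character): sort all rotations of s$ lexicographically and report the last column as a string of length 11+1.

acddceag$cbf

rank  rotation      last
    0  $dbfgdacecca  a
    1  a$dbfgdacecc  c
    2  acecca$dbfgd  d
    3  bfgdacecca$d  d
    4  ca$dbfgdacec  c
    5  cca$dbfgdace  e
    6  cecca$dbfgda  a
    7  dacecca$dbfg  g
    8  dbfgdacecca$  $
    9  ecca$dbfgdac  c
   10  fgdacecca$db  b
   11  gdacecca$dbf  f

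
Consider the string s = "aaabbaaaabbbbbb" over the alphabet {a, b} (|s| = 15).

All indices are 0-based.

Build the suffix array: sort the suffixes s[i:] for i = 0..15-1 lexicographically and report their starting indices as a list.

[5, 0, 6, 1, 7, 2, 8, 14, 4, 13, 3, 12, 11, 10, 9]

rank→(start, suffix):
  0 → (5, 'aaaabbbbbb')
  1 → (0, 'aaabbaaaabbbbbb')
  2 → (6, 'aaabbbbbb')
  3 → (1, 'aabbaaaabbbbbb')
  4 → (7, 'aabbbbbb')
  5 → (2, 'abbaaaabbbbbb')
  6 → (8, 'abbbbbb')
  7 → (14, 'b')
  8 → (4, 'baaaabbbbbb')
  9 → (13, 'bb')
  10 → (3, 'bbaaaabbbbbb')
  11 → (12, 'bbb')
  12 → (11, 'bbbb')
  13 → (10, 'bbbbb')
  14 → (9, 'bbbbbb')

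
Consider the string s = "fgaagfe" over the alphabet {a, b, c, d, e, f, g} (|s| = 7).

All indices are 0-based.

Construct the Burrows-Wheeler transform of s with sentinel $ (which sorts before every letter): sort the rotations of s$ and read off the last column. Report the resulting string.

egafg$fa

rank  rotation  last
    0  $fgaagfe  e
    1  aagfe$fg  g
    2  agfe$fga  a
    3  e$fgaagf  f
    4  fe$fgaag  g
    5  fgaagfe$  $
    6  gaagfe$f  f
    7  gfe$fgaa  a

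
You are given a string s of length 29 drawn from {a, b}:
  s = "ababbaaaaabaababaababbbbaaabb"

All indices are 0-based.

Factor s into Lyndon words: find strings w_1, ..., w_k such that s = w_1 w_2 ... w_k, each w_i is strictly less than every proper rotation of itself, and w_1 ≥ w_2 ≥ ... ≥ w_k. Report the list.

["ababb", "aaaaabaababaababbbbaaabb"]

emit factor 1: 'ababb' (i=0, period=5)
emit factor 2: 'aaaaabaababaababbbbaaabb' (i=5, period=24)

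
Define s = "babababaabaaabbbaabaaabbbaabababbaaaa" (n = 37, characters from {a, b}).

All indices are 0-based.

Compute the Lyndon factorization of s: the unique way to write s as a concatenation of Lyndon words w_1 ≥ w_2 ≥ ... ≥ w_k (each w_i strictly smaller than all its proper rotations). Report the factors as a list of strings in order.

emit factor 1: 'b' (i=0, period=1)
emit factor 2: 'ab' (i=1, period=2)
emit factor 3: 'ab' (i=3, period=2)
emit factor 4: 'ab' (i=5, period=2)
emit factor 5: 'aab' (i=7, period=3)
emit factor 6: 'aaabbbaabaaabbbaabababb' (i=10, period=23)
emit factor 7: 'a' (i=33, period=1)
emit factor 8: 'a' (i=34, period=1)
emit factor 9: 'a' (i=35, period=1)
emit factor 10: 'a' (i=36, period=1)

["b", "ab", "ab", "ab", "aab", "aaabbbaabaaabbbaabababb", "a", "a", "a", "a"]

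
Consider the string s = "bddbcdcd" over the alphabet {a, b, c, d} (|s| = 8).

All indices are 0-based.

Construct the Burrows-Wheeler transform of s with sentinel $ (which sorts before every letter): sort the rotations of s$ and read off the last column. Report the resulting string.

rank  rotation   last
    0  $bddbcdcd  d
    1  bcdcd$bdd  d
    2  bddbcdcd$  $
    3  cd$bddbcd  d
    4  cdcd$bddb  b
    5  d$bddbcdc  c
    6  dbcdcd$bd  d
    7  dcd$bddbc  c
    8  ddbcdcd$b  b

dd$dbcdcb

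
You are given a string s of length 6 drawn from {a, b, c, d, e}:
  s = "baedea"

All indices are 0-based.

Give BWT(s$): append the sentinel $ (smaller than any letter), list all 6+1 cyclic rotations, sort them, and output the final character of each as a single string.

rank  rotation last
    0  $baedea  a
    1  a$baede  e
    2  aedea$b  b
    3  baedea$  $
    4  dea$bae  e
    5  ea$baed  d
    6  edea$ba  a

aeb$eda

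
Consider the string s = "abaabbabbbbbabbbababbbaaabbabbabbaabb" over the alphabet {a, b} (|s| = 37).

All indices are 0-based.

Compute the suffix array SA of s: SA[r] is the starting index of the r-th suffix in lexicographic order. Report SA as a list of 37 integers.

[22, 33, 23, 2, 0, 16, 34, 30, 27, 24, 3, 18, 12, 6, 36, 21, 32, 1, 15, 29, 26, 17, 11, 5, 35, 20, 31, 14, 28, 25, 10, 4, 19, 13, 9, 8, 7]

rank→(start, suffix):
  0 → (22, 'aaabbabbabbaabb')
  1 → (33, 'aabb')
  2 → (23, 'aabbabbabbaabb')
  3 → (2, 'aabbabbbbbabbbababbbaaabbabbabbaabb')
  4 → (0, 'abaabbabbbbbabbbababbbaaabbabbabbaabb')
  5 → (16, 'ababbbaaabbabbabbaabb')
  6 → (34, 'abb')
  7 → (30, 'abbaabb')
  8 → (27, 'abbabbaabb')
  9 → (24, 'abbabbabbaabb')
  10 → (3, 'abbabbbbbabbbababbbaaabbabbabbaabb')
  11 → (18, 'abbbaaabbabbabbaabb')
  12 → (12, 'abbbababbbaaabbabbabbaabb')
  13 → (6, 'abbbbbabbbababbbaaabbabbabbaabb')
  14 → (36, 'b')
  15 → (21, 'baaabbabbabbaabb')
  16 → (32, 'baabb')
  17 → (1, 'baabbabbbbbabbbababbbaaabbabbabbaabb')
  18 → (15, 'bababbbaaabbabbabbaabb')
  19 → (29, 'babbaabb')
  20 → (26, 'babbabbaabb')
  21 → (17, 'babbbaaabbabbabbaabb')
  22 → (11, 'babbbababbbaaabbabbabbaabb')
  23 → (5, 'babbbbbabbbababbbaaabbabbabbaabb')
  24 → (35, 'bb')
  25 → (20, 'bbaaabbabbabbaabb')
  26 → (31, 'bbaabb')
  27 → (14, 'bbababbbaaabbabbabbaabb')
  28 → (28, 'bbabbaabb')
  29 → (25, 'bbabbabbaabb')
  30 → (10, 'bbabbbababbbaaabbabbabbaabb')
  31 → (4, 'bbabbbbbabbbababbbaaabbabbabbaabb')
  32 → (19, 'bbbaaabbabbabbaabb')
  33 → (13, 'bbbababbbaaabbabbabbaabb')
  34 → (9, 'bbbabbbababbbaaabbabbabbaabb')
  35 → (8, 'bbbbabbbababbbaaabbabbabbaabb')
  36 → (7, 'bbbbbabbbababbbaaabbabbabbaabb')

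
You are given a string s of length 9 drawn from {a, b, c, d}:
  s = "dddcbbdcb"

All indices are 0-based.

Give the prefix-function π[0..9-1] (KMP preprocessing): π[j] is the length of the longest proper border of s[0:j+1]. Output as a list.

[0, 1, 2, 0, 0, 0, 1, 0, 0]

π[0] = 0
j=1 s[j]='d': π[1]=1 (border 'd')
j=2 s[j]='d': π[2]=2 (border 'dd')
j=3 s[j]='c': k: 2→1→0; π[3]=0 (border '')
j=4 s[j]='b': π[4]=0 (border '')
j=5 s[j]='b': π[5]=0 (border '')
j=6 s[j]='d': π[6]=1 (border 'd')
j=7 s[j]='c': k: 1→0; π[7]=0 (border '')
j=8 s[j]='b': π[8]=0 (border '')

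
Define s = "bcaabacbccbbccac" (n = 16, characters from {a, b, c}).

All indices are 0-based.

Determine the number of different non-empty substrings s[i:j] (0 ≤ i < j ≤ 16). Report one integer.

116

rank | idx | suffix
   0 |   2 | aabacbccbbccac
   1 |   3 | abacbccbbccac
   2 |  14 | ac
   3 |   5 | acbccbbccac
   4 |   4 | bacbccbbccac
   5 |  10 | bbccac
   6 |   0 | bcaabacbccbbccac
   7 |  11 | bccac
   8 |   7 | bccbbccac
   9 |  15 | c
  10 |   1 | caabacbccbbccac
  11 |  13 | cac
  12 |   9 | cbbccac
  13 |   6 | cbccbbccac
  14 |  12 | ccac
  15 |   8 | ccbbccac

SA = [2, 3, 14, 5, 4, 10, 0, 11, 7, 15, 1, 13, 9, 6, 12, 8]
i: (SA[i-1],SA[i]) lcp shared
  1: (2,3) 1 'a'
  2: (3,14) 1 'a'
  3: (14,5) 2 'ac'
  4: (5,4) 0 ''
  5: (4,10) 1 'b'
  6: (10,0) 1 'b'
  7: (0,11) 2 'bc'
  8: (11,7) 3 'bcc'
  9: (7,15) 0 ''
  10: (15,1) 1 'c'
  11: (1,13) 2 'ca'
  12: (13,9) 1 'c'
  13: (9,6) 2 'cb'
  14: (6,12) 1 'c'
  15: (12,8) 2 'cc'

n(n+1)/2 = 16·17/2 = 136
Σ LCP = 0 + 1 + 1 + 2 + 0 + 1 + 1 + 2 + 3 + 0 + 1 + 2 + 1 + 2 + 1 + 2 = 20
distinct = 136 − 20 = 116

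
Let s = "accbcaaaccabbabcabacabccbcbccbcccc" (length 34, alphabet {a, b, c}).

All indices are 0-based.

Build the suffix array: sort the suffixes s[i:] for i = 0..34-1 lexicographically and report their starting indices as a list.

sorted suffixes:
  #0 SA[0]=5  'aaaccabbabcabacabccbcbccbcccc'
  #1 SA[1]=6  'aaccabbabcabacabccbcbccbcccc'
  #2 SA[2]=16  'abacabccbcbccbcccc'
  #3 SA[3]=10  'abbabcabacabccbcbccbcccc'
  #4 SA[4]=13  'abcabacabccbcbccbcccc'
  #5 SA[5]=20  'abccbcbccbcccc'
  #6 SA[6]=18  'acabccbcbccbcccc'
  #7 SA[7]=7  'accabbabcabacabccbcbccbcccc'
  #8 SA[8]=0  'accbcaaaccabbabcabacabccbcbccbcccc'
  #9 SA[9]=12  'babcabacabccbcbccbcccc'
  #10 SA[10]=17  'bacabccbcbccbcccc'
  #11 SA[11]=11  'bbabcabacabccbcbccbcccc'
  #12 SA[12]=3  'bcaaaccabbabcabacabccbcbccbcccc'
  #13 SA[13]=14  'bcabacabccbcbccbcccc'
  #14 SA[14]=24  'bcbccbcccc'
  #15 SA[15]=21  'bccbcbccbcccc'
  #16 SA[16]=26  'bccbcccc'
  #17 SA[17]=29  'bcccc'
  #18 SA[18]=33  'c'
  #19 SA[19]=4  'caaaccabbabcabacabccbcbccbcccc'
  #20 SA[20]=15  'cabacabccbcbccbcccc'
  #21 SA[21]=9  'cabbabcabacabccbcbccbcccc'
  #22 SA[22]=19  'cabccbcbccbcccc'
  #23 SA[23]=2  'cbcaaaccabbabcabacabccbcbccbcccc'
  #24 SA[24]=23  'cbcbccbcccc'
  #25 SA[25]=25  'cbccbcccc'
  #26 SA[26]=28  'cbcccc'
  #27 SA[27]=32  'cc'
  #28 SA[28]=8  'ccabbabcabacabccbcbccbcccc'
  #29 SA[29]=1  'ccbcaaaccabbabcabacabccbcbccbcccc'
  #30 SA[30]=22  'ccbcbccbcccc'
  #31 SA[31]=27  'ccbcccc'
  #32 SA[32]=31  'ccc'
  #33 SA[33]=30  'cccc'

[5, 6, 16, 10, 13, 20, 18, 7, 0, 12, 17, 11, 3, 14, 24, 21, 26, 29, 33, 4, 15, 9, 19, 2, 23, 25, 28, 32, 8, 1, 22, 27, 31, 30]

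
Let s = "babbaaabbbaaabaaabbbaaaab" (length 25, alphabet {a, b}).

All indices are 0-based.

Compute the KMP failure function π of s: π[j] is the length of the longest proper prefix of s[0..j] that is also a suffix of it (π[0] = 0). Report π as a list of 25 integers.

[0, 0, 1, 1, 2, 0, 0, 1, 1, 1, 2, 0, 0, 1, 2, 0, 0, 1, 1, 1, 2, 0, 0, 0, 1]

π[0] = 0
j=1 s[j]='a': π[1]=0 (border '')
j=2 s[j]='b': π[2]=1 (border 'b')
j=3 s[j]='b': k: 1→0; π[3]=1 (border 'b')
j=4 s[j]='a': π[4]=2 (border 'ba')
j=5 s[j]='a': k: 2→0; π[5]=0 (border '')
j=6 s[j]='a': π[6]=0 (border '')
j=7 s[j]='b': π[7]=1 (border 'b')
j=8 s[j]='b': k: 1→0; π[8]=1 (border 'b')
j=9 s[j]='b': k: 1→0; π[9]=1 (border 'b')
j=10 s[j]='a': π[10]=2 (border 'ba')
j=11 s[j]='a': k: 2→0; π[11]=0 (border '')
j=12 s[j]='a': π[12]=0 (border '')
j=13 s[j]='b': π[13]=1 (border 'b')
j=14 s[j]='a': π[14]=2 (border 'ba')
j=15 s[j]='a': k: 2→0; π[15]=0 (border '')
j=16 s[j]='a': π[16]=0 (border '')
j=17 s[j]='b': π[17]=1 (border 'b')
j=18 s[j]='b': k: 1→0; π[18]=1 (border 'b')
j=19 s[j]='b': k: 1→0; π[19]=1 (border 'b')
j=20 s[j]='a': π[20]=2 (border 'ba')
j=21 s[j]='a': k: 2→0; π[21]=0 (border '')
j=22 s[j]='a': π[22]=0 (border '')
j=23 s[j]='a': π[23]=0 (border '')
j=24 s[j]='b': π[24]=1 (border 'b')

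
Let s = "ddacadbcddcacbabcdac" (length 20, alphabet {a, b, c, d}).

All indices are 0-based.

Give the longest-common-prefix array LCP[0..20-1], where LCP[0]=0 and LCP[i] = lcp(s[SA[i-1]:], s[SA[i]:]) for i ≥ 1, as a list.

rank→(start, suffix):
  0 → (14, 'abcdac')
  1 → (18, 'ac')
  2 → (2, 'acadbcddcacbabcdac')
  3 → (11, 'acbabcdac')
  4 → (4, 'adbcddcacbabcdac')
  5 → (13, 'babcdac')
  6 → (15, 'bcdac')
  7 → (6, 'bcddcacbabcdac')
  8 → (19, 'c')
  9 → (10, 'cacbabcdac')
  10 → (3, 'cadbcddcacbabcdac')
  11 → (12, 'cbabcdac')
  12 → (16, 'cdac')
  13 → (7, 'cddcacbabcdac')
  14 → (17, 'dac')
  15 → (1, 'dacadbcddcacbabcdac')
  16 → (5, 'dbcddcacbabcdac')
  17 → (9, 'dcacbabcdac')
  18 → (0, 'ddacadbcddcacbabcdac')
  19 → (8, 'ddcacbabcdac')

SA = [14, 18, 2, 11, 4, 13, 15, 6, 19, 10, 3, 12, 16, 7, 17, 1, 5, 9, 0, 8]
rank  pair      lcp
   1  s[14:],s[18:]  1  'a'
   2  s[18:],s[2:]  2  'ac'
   3  s[2:],s[11:]  2  'ac'
   4  s[11:],s[4:]  1  'a'
   5  s[4:],s[13:]  0  ''
   6  s[13:],s[15:]  1  'b'
   7  s[15:],s[6:]  3  'bcd'
   8  s[6:],s[19:]  0  ''
   9  s[19:],s[10:]  1  'c'
  10  s[10:],s[3:]  2  'ca'
  11  s[3:],s[12:]  1  'c'
  12  s[12:],s[16:]  1  'c'
  13  s[16:],s[7:]  2  'cd'
  14  s[7:],s[17:]  0  ''
  15  s[17:],s[1:]  3  'dac'
  16  s[1:],s[5:]  1  'd'
  17  s[5:],s[9:]  1  'd'
  18  s[9:],s[0:]  1  'd'
  19  s[0:],s[8:]  2  'dd'

[0, 1, 2, 2, 1, 0, 1, 3, 0, 1, 2, 1, 1, 2, 0, 3, 1, 1, 1, 2]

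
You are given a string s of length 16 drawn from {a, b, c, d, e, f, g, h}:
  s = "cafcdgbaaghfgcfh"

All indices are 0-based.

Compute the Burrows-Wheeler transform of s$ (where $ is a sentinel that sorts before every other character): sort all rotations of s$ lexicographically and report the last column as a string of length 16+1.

rank  rotation           last
    0  $cafcdgbaaghfgcfh  h
    1  aaghfgcfh$cafcdgb  b
    2  afcdgbaaghfgcfh$c  c
    3  aghfgcfh$cafcdgba  a
    4  baaghfgcfh$cafcdg  g
    5  cafcdgbaaghfgcfh$  $
    6  cdgbaaghfgcfh$caf  f
    7  cfh$cafcdgbaaghfg  g
    8  dgbaaghfgcfh$cafc  c
    9  fcdgbaaghfgcfh$ca  a
   10  fgcfh$cafcdgbaagh  h
   11  fh$cafcdgbaaghfgc  c
   12  gbaaghfgcfh$cafcd  d
   13  gcfh$cafcdgbaaghf  f
   14  ghfgcfh$cafcdgbaa  a
   15  h$cafcdgbaaghfgcf  f
   16  hfgcfh$cafcdgbaag  g

hbcag$fgcahcdfafg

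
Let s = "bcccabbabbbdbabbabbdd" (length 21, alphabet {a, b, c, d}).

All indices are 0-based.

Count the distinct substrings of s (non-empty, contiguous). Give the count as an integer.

189

rank | idx | suffix
   0 |   4 | abbabbbdbabbabbdd
   1 |  13 | abbabbdd
   2 |   7 | abbbdbabbabbdd
   3 |  16 | abbdd
   4 |  12 | babbabbdd
   5 |   6 | babbbdbabbabbdd
   6 |  15 | babbdd
   7 |   5 | bbabbbdbabbabbdd
   8 |  14 | bbabbdd
   9 |   8 | bbbdbabbabbdd
  10 |   9 | bbdbabbabbdd
  11 |  17 | bbdd
  12 |   0 | bcccabbabbbdbabbabbdd
  13 |  10 | bdbabbabbdd
  14 |  18 | bdd
  15 |   3 | cabbabbbdbabbabbdd
  16 |   2 | ccabbabbbdbabbabbdd
  17 |   1 | cccabbabbbdbabbabbdd
  18 |  20 | d
  19 |  11 | dbabbabbdd
  20 |  19 | dd

SA = [4, 13, 7, 16, 12, 6, 15, 5, 14, 8, 9, 17, 0, 10, 18, 3, 2, 1, 20, 11, 19]
i: (SA[i-1],SA[i]) lcp shared
  1: (4,13) 6 'abbabb'
  2: (13,7) 3 'abb'
  3: (7,16) 3 'abb'
  4: (16,12) 0 ''
  5: (12,6) 4 'babb'
  6: (6,15) 4 'babb'
  7: (15,5) 1 'b'
  8: (5,14) 5 'bbabb'
  9: (14,8) 2 'bb'
  10: (8,9) 2 'bb'
  11: (9,17) 3 'bbd'
  12: (17,0) 1 'b'
  13: (0,10) 1 'b'
  14: (10,18) 2 'bd'
  15: (18,3) 0 ''
  16: (3,2) 1 'c'
  17: (2,1) 2 'cc'
  18: (1,20) 0 ''
  19: (20,11) 1 'd'
  20: (11,19) 1 'd'

n(n+1)/2 = 21·22/2 = 231
Σ LCP = 0 + 6 + 3 + 3 + 0 + 4 + 4 + 1 + 5 + 2 + 2 + 3 + 1 + 1 + 2 + 0 + 1 + 2 + 0 + 1 + 1 = 42
distinct = 231 − 42 = 189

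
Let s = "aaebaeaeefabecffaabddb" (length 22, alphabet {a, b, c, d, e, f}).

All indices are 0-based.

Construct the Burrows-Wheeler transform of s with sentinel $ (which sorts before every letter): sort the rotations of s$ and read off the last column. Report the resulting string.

bf$afbaedeaaedbaabaefec

rank  rotation                 last
    0  $aaebaeaeefabecffaabddb  b
    1  aabddb$aaebaeaeefabecff  f
    2  aaebaeaeefabecffaabddb$  $
    3  abddb$aaebaeaeefabecffa  a
    4  abecffaabddb$aaebaeaeef  f
    5  aeaeefabecffaabddb$aaeb  b
    6  aebaeaeefabecffaabddb$a  a
    7  aeefabecffaabddb$aaebae  e
    8  b$aaebaeaeefabecffaabdd  d
    9  baeaeefabecffaabddb$aae  e
   10  bddb$aaebaeaeefabecffaa  a
   11  becffaabddb$aaebaeaeefa  a
   12  cffaabddb$aaebaeaeefabe  e
   13  db$aaebaeaeefabecffaabd  d
   14  ddb$aaebaeaeefabecffaab  b
   15  eaeefabecffaabddb$aaeba  a
   16  ebaeaeefabecffaabddb$aa  a
   17  ecffaabddb$aaebaeaeefab  b
   18  eefabecffaabddb$aaebaea  a
   19  efabecffaabddb$aaebaeae  e
   20  faabddb$aaebaeaeefabecf  f
   21  fabecffaabddb$aaebaeaee  e
   22  ffaabddb$aaebaeaeefabec  c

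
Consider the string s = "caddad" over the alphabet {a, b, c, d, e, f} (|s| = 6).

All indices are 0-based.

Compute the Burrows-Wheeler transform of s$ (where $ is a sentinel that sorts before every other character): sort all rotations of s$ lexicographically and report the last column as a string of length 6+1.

rank  rotation last
    0  $caddad  d
    1  ad$cadd  d
    2  addad$c  c
    3  caddad$  $
    4  d$cadda  a
    5  dad$cad  d
    6  ddad$ca  a

ddc$ada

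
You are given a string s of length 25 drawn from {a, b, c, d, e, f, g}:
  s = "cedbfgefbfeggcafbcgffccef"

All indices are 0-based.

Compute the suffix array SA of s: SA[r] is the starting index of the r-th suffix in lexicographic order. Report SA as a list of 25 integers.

rank→(start, suffix):
  0 → (14, 'afbcgffccef')
  1 → (16, 'bcgffccef')
  2 → (8, 'bfeggcafbcgffccef')
  3 → (3, 'bfgefbfeggcafbcgffccef')
  4 → (13, 'cafbcgffccef')
  5 → (21, 'ccef')
  6 → (0, 'cedbfgefbfeggcafbcgffccef')
  7 → (22, 'cef')
  8 → (17, 'cgffccef')
  9 → (2, 'dbfgefbfeggcafbcgffccef')
  10 → (1, 'edbfgefbfeggcafbcgffccef')
  11 → (23, 'ef')
  12 → (6, 'efbfeggcafbcgffccef')
  13 → (10, 'eggcafbcgffccef')
  14 → (24, 'f')
  15 → (15, 'fbcgffccef')
  16 → (7, 'fbfeggcafbcgffccef')
  17 → (20, 'fccef')
  18 → (9, 'feggcafbcgffccef')
  19 → (19, 'ffccef')
  20 → (4, 'fgefbfeggcafbcgffccef')
  21 → (12, 'gcafbcgffccef')
  22 → (5, 'gefbfeggcafbcgffccef')
  23 → (18, 'gffccef')
  24 → (11, 'ggcafbcgffccef')

[14, 16, 8, 3, 13, 21, 0, 22, 17, 2, 1, 23, 6, 10, 24, 15, 7, 20, 9, 19, 4, 12, 5, 18, 11]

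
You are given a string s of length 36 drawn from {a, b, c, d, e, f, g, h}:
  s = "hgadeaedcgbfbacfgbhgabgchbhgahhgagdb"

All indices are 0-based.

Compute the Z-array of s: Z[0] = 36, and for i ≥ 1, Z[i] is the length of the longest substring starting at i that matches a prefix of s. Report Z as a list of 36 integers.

Z[0]=36
i=1: i≥r, start 0; Z[1]=0
i=2: i≥r, start 0; Z[2]=0
i=3: i≥r, start 0; Z[3]=0
i=4: i≥r, start 0; Z[4]=0
i=5: i≥r, start 0; Z[5]=0
i=6: i≥r, start 0; Z[6]=0
i=7: i≥r, start 0; Z[7]=0
i=8: i≥r, start 0; Z[8]=0
i=9: i≥r, start 0; Z[9]=0
i=10: i≥r, start 0; Z[10]=0
i=11: i≥r, start 0; Z[11]=0
i=12: i≥r, start 0; Z[12]=0
i=13: i≥r, start 0; Z[13]=0
i=14: i≥r, start 0; Z[14]=0
i=15: i≥r, start 0; Z[15]=0
i=16: i≥r, start 0; Z[16]=0
i=17: i≥r, start 0; Z[17]=0
i=18: i≥r, start 0; Z[18]=3 extend→box=[18,21)
i=19: min(r-i=2, Z[1]=0)=0; Z[19]=0
i=20: min(r-i=1, Z[2]=0)=0; Z[20]=0
i=21: i≥r, start 0; Z[21]=0
i=22: i≥r, start 0; Z[22]=0
i=23: i≥r, start 0; Z[23]=0
i=24: i≥r, start 0; Z[24]=1 extend→box=[24,25)
i=25: i≥r, start 0; Z[25]=0
i=26: i≥r, start 0; Z[26]=3 extend→box=[26,29)
i=27: min(r-i=2, Z[1]=0)=0; Z[27]=0
i=28: min(r-i=1, Z[2]=0)=0; Z[28]=0
i=29: i≥r, start 0; Z[29]=1 extend→box=[29,30)
i=30: i≥r, start 0; Z[30]=3 extend→box=[30,33)
i=31: min(r-i=2, Z[1]=0)=0; Z[31]=0
i=32: min(r-i=1, Z[2]=0)=0; Z[32]=0
i=33: i≥r, start 0; Z[33]=0
i=34: i≥r, start 0; Z[34]=0
i=35: i≥r, start 0; Z[35]=0

[36, 0, 0, 0, 0, 0, 0, 0, 0, 0, 0, 0, 0, 0, 0, 0, 0, 0, 3, 0, 0, 0, 0, 0, 1, 0, 3, 0, 0, 1, 3, 0, 0, 0, 0, 0]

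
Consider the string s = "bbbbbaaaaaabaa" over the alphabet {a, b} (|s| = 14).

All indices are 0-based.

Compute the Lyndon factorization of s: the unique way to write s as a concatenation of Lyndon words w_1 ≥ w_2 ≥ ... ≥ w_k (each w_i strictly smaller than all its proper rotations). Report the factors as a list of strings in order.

["b", "b", "b", "b", "b", "aaaaaab", "a", "a"]

emit factor 1: 'b' (i=0, period=1)
emit factor 2: 'b' (i=1, period=1)
emit factor 3: 'b' (i=2, period=1)
emit factor 4: 'b' (i=3, period=1)
emit factor 5: 'b' (i=4, period=1)
emit factor 6: 'aaaaaab' (i=5, period=7)
emit factor 7: 'a' (i=12, period=1)
emit factor 8: 'a' (i=13, period=1)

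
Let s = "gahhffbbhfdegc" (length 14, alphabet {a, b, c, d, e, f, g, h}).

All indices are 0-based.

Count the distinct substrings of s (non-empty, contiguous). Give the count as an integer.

98

rank | idx | suffix
   0 |   1 | ahhffbbhfdegc
   1 |   6 | bbhfdegc
   2 |   7 | bhfdegc
   3 |  13 | c
   4 |  10 | degc
   5 |  11 | egc
   6 |   5 | fbbhfdegc
   7 |   9 | fdegc
   8 |   4 | ffbbhfdegc
   9 |   0 | gahhffbbhfdegc
  10 |  12 | gc
  11 |   8 | hfdegc
  12 |   3 | hffbbhfdegc
  13 |   2 | hhffbbhfdegc

SA = [1, 6, 7, 13, 10, 11, 5, 9, 4, 0, 12, 8, 3, 2]
i: (SA[i-1],SA[i]) lcp shared
  1: (1,6) 0 ''
  2: (6,7) 1 'b'
  3: (7,13) 0 ''
  4: (13,10) 0 ''
  5: (10,11) 0 ''
  6: (11,5) 0 ''
  7: (5,9) 1 'f'
  8: (9,4) 1 'f'
  9: (4,0) 0 ''
  10: (0,12) 1 'g'
  11: (12,8) 0 ''
  12: (8,3) 2 'hf'
  13: (3,2) 1 'h'

n(n+1)/2 = 14·15/2 = 105
Σ LCP = 0 + 0 + 1 + 0 + 0 + 0 + 0 + 1 + 1 + 0 + 1 + 0 + 2 + 1 = 7
distinct = 105 − 7 = 98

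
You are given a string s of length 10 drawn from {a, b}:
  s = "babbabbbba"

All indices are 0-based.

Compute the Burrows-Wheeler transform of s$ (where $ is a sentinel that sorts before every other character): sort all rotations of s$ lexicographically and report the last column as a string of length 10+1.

abbbb$bbaba

rank  rotation     last
    0  $babbabbbba  a
    1  a$babbabbbb  b
    2  abbabbbba$b  b
    3  abbbba$babb  b
    4  ba$babbabbb  b
    5  babbabbbba$  $
    6  babbbba$bab  b
    7  bba$babbabb  b
    8  bbabbbba$ba  a
    9  bbba$babbab  b
   10  bbbba$babba  a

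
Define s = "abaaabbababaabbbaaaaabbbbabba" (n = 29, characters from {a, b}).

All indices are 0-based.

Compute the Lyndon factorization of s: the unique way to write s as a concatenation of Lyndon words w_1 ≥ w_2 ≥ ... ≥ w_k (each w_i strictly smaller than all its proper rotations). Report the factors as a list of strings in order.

["ab", "aaabbababaabbb", "aaaaabbbbabb", "a"]

emit factor 1: 'ab' (i=0, period=2)
emit factor 2: 'aaabbababaabbb' (i=2, period=14)
emit factor 3: 'aaaaabbbbabb' (i=16, period=12)
emit factor 4: 'a' (i=28, period=1)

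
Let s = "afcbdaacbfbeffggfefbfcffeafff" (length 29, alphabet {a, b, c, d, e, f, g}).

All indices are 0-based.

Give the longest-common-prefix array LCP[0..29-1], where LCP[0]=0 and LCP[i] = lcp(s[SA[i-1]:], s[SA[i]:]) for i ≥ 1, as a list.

rank | idx | suffix
   0 |   5 | aacbfbeffggfefbfcffeafff
   1 |   6 | acbfbeffggfefbfcffeafff
   2 |   0 | afcbdaacbfbeffggfefbfcffeafff
   3 |  25 | afff
   4 |   3 | bdaacbfbeffggfefbfcffeafff
   5 |  10 | beffggfefbfcffeafff
   6 |   8 | bfbeffggfefbfcffeafff
   7 |  19 | bfcffeafff
   8 |   2 | cbdaacbfbeffggfefbfcffeafff
   9 |   7 | cbfbeffggfefbfcffeafff
  10 |  21 | cffeafff
  11 |   4 | daacbfbeffggfefbfcffeafff
  12 |  24 | eafff
  13 |  17 | efbfcffeafff
  14 |  11 | effggfefbfcffeafff
  15 |  28 | f
  16 |   9 | fbeffggfefbfcffeafff
  17 |  18 | fbfcffeafff
  18 |   1 | fcbdaacbfbeffggfefbfcffeafff
  19 |  20 | fcffeafff
  20 |  23 | feafff
  21 |  16 | fefbfcffeafff
  22 |  27 | ff
  23 |  22 | ffeafff
  24 |  26 | fff
  25 |  12 | ffggfefbfcffeafff
  26 |  13 | fggfefbfcffeafff
  27 |  15 | gfefbfcffeafff
  28 |  14 | ggfefbfcffeafff

SA = [5, 6, 0, 25, 3, 10, 8, 19, 2, 7, 21, 4, 24, 17, 11, 28, 9, 18, 1, 20, 23, 16, 27, 22, 26, 12, 13, 15, 14]
[i] adj suffixes → lcp
  [1] 5/6 → 1 ('a')
  [2] 6/0 → 1 ('a')
  [3] 0/25 → 2 ('af')
  [4] 25/3 → 0 ('')
  [5] 3/10 → 1 ('b')
  [6] 10/8 → 1 ('b')
  [7] 8/19 → 2 ('bf')
  [8] 19/2 → 0 ('')
  [9] 2/7 → 2 ('cb')
  [10] 7/21 → 1 ('c')
  [11] 21/4 → 0 ('')
  [12] 4/24 → 0 ('')
  [13] 24/17 → 1 ('e')
  [14] 17/11 → 2 ('ef')
  [15] 11/28 → 0 ('')
  [16] 28/9 → 1 ('f')
  [17] 9/18 → 2 ('fb')
  [18] 18/1 → 1 ('f')
  [19] 1/20 → 2 ('fc')
  [20] 20/23 → 1 ('f')
  [21] 23/16 → 2 ('fe')
  [22] 16/27 → 1 ('f')
  [23] 27/22 → 2 ('ff')
  [24] 22/26 → 2 ('ff')
  [25] 26/12 → 2 ('ff')
  [26] 12/13 → 1 ('f')
  [27] 13/15 → 0 ('')
  [28] 15/14 → 1 ('g')

[0, 1, 1, 2, 0, 1, 1, 2, 0, 2, 1, 0, 0, 1, 2, 0, 1, 2, 1, 2, 1, 2, 1, 2, 2, 2, 1, 0, 1]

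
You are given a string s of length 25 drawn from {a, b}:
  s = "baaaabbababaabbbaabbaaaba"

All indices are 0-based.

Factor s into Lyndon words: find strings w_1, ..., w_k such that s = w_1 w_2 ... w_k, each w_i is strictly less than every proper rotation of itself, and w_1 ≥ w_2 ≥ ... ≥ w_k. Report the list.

emit factor 1: 'b' (i=0, period=1)
emit factor 2: 'aaaabbababaabbbaabbaaab' (i=1, period=23)
emit factor 3: 'a' (i=24, period=1)

["b", "aaaabbababaabbbaabbaaab", "a"]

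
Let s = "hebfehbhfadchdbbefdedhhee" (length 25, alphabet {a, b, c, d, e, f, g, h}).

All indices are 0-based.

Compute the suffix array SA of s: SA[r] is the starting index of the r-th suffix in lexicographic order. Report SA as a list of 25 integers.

rank | idx | suffix
   0 |   9 | adchdbbefdedhhee
   1 |  14 | bbefdedhhee
   2 |  15 | befdedhhee
   3 |   2 | bfehbhfadchdbbefdedhhee
   4 |   6 | bhfadchdbbefdedhhee
   5 |  11 | chdbbefdedhhee
   6 |  13 | dbbefdedhhee
   7 |  10 | dchdbbefdedhhee
   8 |  18 | dedhhee
   9 |  20 | dhhee
  10 |  24 | e
  11 |   1 | ebfehbhfadchdbbefdedhhee
  12 |  19 | edhhee
  13 |  23 | ee
  14 |  16 | efdedhhee
  15 |   4 | ehbhfadchdbbefdedhhee
  16 |   8 | fadchdbbefdedhhee
  17 |  17 | fdedhhee
  18 |   3 | fehbhfadchdbbefdedhhee
  19 |   5 | hbhfadchdbbefdedhhee
  20 |  12 | hdbbefdedhhee
  21 |   0 | hebfehbhfadchdbbefdedhhee
  22 |  22 | hee
  23 |   7 | hfadchdbbefdedhhee
  24 |  21 | hhee

[9, 14, 15, 2, 6, 11, 13, 10, 18, 20, 24, 1, 19, 23, 16, 4, 8, 17, 3, 5, 12, 0, 22, 7, 21]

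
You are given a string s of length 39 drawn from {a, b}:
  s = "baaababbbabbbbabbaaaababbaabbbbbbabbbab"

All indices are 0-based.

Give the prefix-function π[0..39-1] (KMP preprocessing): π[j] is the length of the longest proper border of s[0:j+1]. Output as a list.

π[0] = 0
j=1 s[j]='a': π[1]=0 (border '')
j=2 s[j]='a': π[2]=0 (border '')
j=3 s[j]='a': π[3]=0 (border '')
j=4 s[j]='b': π[4]=1 (border 'b')
j=5 s[j]='a': π[5]=2 (border 'ba')
j=6 s[j]='b': k: 2→0; π[6]=1 (border 'b')
j=7 s[j]='b': k: 1→0; π[7]=1 (border 'b')
j=8 s[j]='b': k: 1→0; π[8]=1 (border 'b')
j=9 s[j]='a': π[9]=2 (border 'ba')
j=10 s[j]='b': k: 2→0; π[10]=1 (border 'b')
j=11 s[j]='b': k: 1→0; π[11]=1 (border 'b')
j=12 s[j]='b': k: 1→0; π[12]=1 (border 'b')
j=13 s[j]='b': k: 1→0; π[13]=1 (border 'b')
j=14 s[j]='a': π[14]=2 (border 'ba')
j=15 s[j]='b': k: 2→0; π[15]=1 (border 'b')
j=16 s[j]='b': k: 1→0; π[16]=1 (border 'b')
j=17 s[j]='a': π[17]=2 (border 'ba')
j=18 s[j]='a': π[18]=3 (border 'baa')
j=19 s[j]='a': π[19]=4 (border 'baaa')
j=20 s[j]='a': k: 4→0; π[20]=0 (border '')
j=21 s[j]='b': π[21]=1 (border 'b')
j=22 s[j]='a': π[22]=2 (border 'ba')
j=23 s[j]='b': k: 2→0; π[23]=1 (border 'b')
j=24 s[j]='b': k: 1→0; π[24]=1 (border 'b')
j=25 s[j]='a': π[25]=2 (border 'ba')
j=26 s[j]='a': π[26]=3 (border 'baa')
j=27 s[j]='b': k: 3→0; π[27]=1 (border 'b')
j=28 s[j]='b': k: 1→0; π[28]=1 (border 'b')
j=29 s[j]='b': k: 1→0; π[29]=1 (border 'b')
j=30 s[j]='b': k: 1→0; π[30]=1 (border 'b')
j=31 s[j]='b': k: 1→0; π[31]=1 (border 'b')
j=32 s[j]='b': k: 1→0; π[32]=1 (border 'b')
j=33 s[j]='a': π[33]=2 (border 'ba')
j=34 s[j]='b': k: 2→0; π[34]=1 (border 'b')
j=35 s[j]='b': k: 1→0; π[35]=1 (border 'b')
j=36 s[j]='b': k: 1→0; π[36]=1 (border 'b')
j=37 s[j]='a': π[37]=2 (border 'ba')
j=38 s[j]='b': k: 2→0; π[38]=1 (border 'b')

[0, 0, 0, 0, 1, 2, 1, 1, 1, 2, 1, 1, 1, 1, 2, 1, 1, 2, 3, 4, 0, 1, 2, 1, 1, 2, 3, 1, 1, 1, 1, 1, 1, 2, 1, 1, 1, 2, 1]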